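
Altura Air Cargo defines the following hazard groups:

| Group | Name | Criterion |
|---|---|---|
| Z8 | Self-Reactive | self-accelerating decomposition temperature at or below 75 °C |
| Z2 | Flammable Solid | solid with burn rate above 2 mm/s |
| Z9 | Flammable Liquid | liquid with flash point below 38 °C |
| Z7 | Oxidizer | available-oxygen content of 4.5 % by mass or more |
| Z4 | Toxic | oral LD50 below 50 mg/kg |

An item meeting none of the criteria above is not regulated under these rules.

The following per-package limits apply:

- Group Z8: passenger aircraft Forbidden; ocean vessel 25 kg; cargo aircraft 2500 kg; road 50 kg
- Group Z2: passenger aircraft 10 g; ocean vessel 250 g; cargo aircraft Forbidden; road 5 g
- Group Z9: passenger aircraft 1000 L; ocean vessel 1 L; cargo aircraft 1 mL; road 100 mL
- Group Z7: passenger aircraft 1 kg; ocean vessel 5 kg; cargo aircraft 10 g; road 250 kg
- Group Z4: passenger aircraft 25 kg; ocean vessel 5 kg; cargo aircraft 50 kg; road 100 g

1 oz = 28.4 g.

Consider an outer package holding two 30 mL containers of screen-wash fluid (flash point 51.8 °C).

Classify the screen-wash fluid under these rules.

Not regulated

flash point 51.8 °C is not below 38 °C, so Group Z9 does not apply.
No criterion is met, so the item is not regulated.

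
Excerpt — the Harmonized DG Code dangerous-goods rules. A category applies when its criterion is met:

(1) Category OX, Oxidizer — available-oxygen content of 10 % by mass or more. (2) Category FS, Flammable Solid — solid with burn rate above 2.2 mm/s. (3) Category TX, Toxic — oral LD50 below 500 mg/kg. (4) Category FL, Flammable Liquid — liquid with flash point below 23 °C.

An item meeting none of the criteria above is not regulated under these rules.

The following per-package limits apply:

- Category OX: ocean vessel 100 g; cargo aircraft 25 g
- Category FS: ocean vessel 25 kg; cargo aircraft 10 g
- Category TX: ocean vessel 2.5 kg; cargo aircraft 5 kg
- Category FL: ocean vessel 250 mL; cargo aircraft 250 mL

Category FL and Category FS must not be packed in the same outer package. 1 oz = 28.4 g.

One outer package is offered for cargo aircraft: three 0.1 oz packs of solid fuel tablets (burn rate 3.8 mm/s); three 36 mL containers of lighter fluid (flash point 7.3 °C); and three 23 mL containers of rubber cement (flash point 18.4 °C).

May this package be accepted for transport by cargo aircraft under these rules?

Burn rate 3.8 mm/s meets the Category FS criterion (Flammable Solid), so the solid fuel tablets are Category FS.
With flash point 7.3 °C (< 23 °C), the lighter fluid falls in Category FL.
Flash point 18.4 °C meets the Category FL criterion (Flammable Liquid), so the rubber cement is Category FL.
Total Category FL: (three 36 mL containers = 108 mL) + (three 23 mL containers = 69 mL) = 177 mL.
177 mL ≤ 250 mL (cargo aircraft limit, Category FL) — within limit.
Category FS quantity: three 0.1 oz packs = 8.52 g.
8.52 g is within the cargo aircraft limit of 10 g for Category FS.
Category FL and Category FS may not share an outer package.

No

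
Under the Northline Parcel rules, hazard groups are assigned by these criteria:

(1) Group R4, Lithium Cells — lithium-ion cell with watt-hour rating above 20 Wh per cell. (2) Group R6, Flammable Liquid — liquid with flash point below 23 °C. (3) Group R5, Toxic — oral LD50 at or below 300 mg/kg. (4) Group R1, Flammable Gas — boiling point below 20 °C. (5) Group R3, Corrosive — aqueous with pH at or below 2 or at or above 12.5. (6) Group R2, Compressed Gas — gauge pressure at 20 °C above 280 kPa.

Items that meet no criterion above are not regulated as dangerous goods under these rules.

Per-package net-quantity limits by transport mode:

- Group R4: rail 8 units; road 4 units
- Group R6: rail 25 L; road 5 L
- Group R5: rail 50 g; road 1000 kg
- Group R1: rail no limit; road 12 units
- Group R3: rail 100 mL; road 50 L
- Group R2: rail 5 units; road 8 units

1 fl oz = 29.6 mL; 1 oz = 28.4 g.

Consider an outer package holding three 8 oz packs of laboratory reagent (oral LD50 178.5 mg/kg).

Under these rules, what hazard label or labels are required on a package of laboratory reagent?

With oral LD50 178.5 mg/kg (≤ 300 mg/kg), the laboratory reagent falls in Group R5.
Only the Group R5 label is required.

Group R5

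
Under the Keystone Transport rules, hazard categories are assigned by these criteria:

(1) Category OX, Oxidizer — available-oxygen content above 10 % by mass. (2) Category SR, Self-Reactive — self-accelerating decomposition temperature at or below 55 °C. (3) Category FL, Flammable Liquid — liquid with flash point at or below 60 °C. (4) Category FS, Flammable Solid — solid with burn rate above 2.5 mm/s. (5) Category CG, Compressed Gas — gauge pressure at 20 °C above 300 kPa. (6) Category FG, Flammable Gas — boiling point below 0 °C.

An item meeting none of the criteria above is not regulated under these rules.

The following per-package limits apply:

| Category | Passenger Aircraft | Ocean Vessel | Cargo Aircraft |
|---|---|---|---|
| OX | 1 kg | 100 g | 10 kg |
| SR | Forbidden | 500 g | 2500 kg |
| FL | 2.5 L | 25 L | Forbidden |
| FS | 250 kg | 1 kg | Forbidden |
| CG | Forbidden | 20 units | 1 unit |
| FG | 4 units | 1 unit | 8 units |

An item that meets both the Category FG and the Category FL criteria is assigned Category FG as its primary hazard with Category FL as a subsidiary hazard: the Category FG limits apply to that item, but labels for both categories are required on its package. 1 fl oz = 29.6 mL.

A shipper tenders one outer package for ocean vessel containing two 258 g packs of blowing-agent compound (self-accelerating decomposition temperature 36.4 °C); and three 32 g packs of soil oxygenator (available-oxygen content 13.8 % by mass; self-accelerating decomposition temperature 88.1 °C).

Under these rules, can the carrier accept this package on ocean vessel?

No

The blowing-agent compound has self-accelerating decomposition temperature 36.4 °C, which is ≤ 55 °C, so it is Category SR (Self-Reactive).
Available-oxygen content 13.8 % by mass meets the Category OX criterion (Oxidizer), so the soil oxygenator is Category OX.
Category SR quantity: two 258 g packs = 516 g.
That exceeds the Category SR ocean vessel limit of 500 g.
Category OX quantity: three 32 g packs = 96 g.
That is within the Category OX ocean vessel limit of 100 g.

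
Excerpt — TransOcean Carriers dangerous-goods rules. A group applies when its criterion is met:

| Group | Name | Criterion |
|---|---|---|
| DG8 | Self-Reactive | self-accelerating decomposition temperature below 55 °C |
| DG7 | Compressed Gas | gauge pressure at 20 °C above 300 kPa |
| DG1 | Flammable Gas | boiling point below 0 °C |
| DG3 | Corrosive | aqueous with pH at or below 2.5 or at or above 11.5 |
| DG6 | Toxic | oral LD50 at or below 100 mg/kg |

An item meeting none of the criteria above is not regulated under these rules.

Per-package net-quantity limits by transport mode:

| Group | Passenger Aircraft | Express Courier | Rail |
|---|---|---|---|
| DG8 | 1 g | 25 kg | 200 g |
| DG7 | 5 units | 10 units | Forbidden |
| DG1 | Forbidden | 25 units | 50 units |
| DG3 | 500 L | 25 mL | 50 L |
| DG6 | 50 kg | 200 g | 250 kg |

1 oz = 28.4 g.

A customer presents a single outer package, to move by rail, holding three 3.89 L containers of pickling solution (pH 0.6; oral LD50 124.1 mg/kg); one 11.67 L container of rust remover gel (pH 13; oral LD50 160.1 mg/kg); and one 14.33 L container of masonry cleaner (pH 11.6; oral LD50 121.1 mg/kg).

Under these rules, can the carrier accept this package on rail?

Yes

Pickling solution: pH 0.6 ≤ 2.5 → Group DG3 (Corrosive).
With pH 13 (≥ 11.5), the rust remover gel falls in Group DG3.
With pH 11.6 (≥ 11.5), the masonry cleaner falls in Group DG3.
Total Group DG3: (three 3.89 L containers = 11.67 L) + 11.67 L + 14.33 L = 37.67 L.
That is within the Group DG3 rail limit of 50 L.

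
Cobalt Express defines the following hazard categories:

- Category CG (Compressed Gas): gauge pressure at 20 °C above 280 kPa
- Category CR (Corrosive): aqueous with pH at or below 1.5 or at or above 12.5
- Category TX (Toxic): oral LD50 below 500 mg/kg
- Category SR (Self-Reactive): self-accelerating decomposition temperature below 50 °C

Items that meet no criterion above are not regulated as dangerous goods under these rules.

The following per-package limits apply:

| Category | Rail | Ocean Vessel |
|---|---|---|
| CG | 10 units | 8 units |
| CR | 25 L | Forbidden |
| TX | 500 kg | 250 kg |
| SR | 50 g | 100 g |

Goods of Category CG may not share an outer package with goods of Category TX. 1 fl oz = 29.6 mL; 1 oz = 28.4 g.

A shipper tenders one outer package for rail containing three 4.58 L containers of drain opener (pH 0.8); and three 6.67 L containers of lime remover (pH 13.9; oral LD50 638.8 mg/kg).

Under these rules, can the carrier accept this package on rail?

No

pH 0.8 meets the Category CR criterion (Corrosive), so the drain opener is Category CR.
pH 13.9 meets the Category CR criterion (Corrosive), so the lime remover is Category CR.
Total Category CR: (three 4.58 L containers = 13.74 L) + (three 6.67 L containers = 20.01 L) = 33.75 L.
That exceeds the Category CR rail limit of 25 L.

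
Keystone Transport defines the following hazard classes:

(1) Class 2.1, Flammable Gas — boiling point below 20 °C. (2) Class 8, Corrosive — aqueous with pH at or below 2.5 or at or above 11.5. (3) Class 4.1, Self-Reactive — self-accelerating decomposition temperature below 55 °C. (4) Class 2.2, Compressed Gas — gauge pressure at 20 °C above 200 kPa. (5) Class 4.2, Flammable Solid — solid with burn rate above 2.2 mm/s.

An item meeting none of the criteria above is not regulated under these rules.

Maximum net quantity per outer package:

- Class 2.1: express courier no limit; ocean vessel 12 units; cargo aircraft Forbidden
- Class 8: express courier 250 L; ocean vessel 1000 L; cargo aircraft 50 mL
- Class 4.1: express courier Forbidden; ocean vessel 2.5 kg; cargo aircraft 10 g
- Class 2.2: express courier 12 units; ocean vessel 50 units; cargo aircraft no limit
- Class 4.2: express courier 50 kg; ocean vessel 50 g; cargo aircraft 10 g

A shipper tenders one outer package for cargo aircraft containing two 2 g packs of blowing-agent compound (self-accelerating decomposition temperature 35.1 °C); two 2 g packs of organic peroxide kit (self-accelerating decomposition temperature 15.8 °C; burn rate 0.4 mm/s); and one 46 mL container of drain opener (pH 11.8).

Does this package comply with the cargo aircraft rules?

Yes

The blowing-agent compound has self-accelerating decomposition temperature 35.1 °C, which is < 55 °C, so it is Class 4.1 (Self-Reactive).
Organic peroxide kit: self-accelerating decomposition temperature 15.8 °C < 55 °C → Class 4.1 (Self-Reactive).
With pH 11.8 (≥ 11.5), the drain opener falls in Class 8.
Total Class 4.1: (two 2 g packs = 4 g) + (two 2 g packs = 4 g) = 8 g.
8 g ≤ 10 g (cargo aircraft limit, Class 4.1) — within limit.
Class 8 quantity: 46 mL.
That is within the Class 8 cargo aircraft limit of 50 mL.
Every hazard class is within its cargo aircraft limit and no segregation rule is violated.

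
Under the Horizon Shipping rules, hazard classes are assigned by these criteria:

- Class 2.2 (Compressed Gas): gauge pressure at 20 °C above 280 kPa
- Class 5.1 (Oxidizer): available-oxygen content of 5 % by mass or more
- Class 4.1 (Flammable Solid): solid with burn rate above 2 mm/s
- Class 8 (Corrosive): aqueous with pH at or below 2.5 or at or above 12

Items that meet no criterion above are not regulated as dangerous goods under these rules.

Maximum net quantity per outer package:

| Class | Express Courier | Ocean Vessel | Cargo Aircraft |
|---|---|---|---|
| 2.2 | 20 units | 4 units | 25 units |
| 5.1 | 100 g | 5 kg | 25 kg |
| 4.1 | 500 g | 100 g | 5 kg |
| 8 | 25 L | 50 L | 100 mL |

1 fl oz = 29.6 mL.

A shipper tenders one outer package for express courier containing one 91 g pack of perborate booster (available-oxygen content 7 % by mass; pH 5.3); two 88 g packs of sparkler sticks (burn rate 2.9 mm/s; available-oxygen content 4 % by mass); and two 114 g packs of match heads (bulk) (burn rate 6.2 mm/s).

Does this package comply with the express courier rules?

Yes

Perborate booster: available-oxygen content 7 % by mass ≥ 5 % by mass → Class 5.1 (Oxidizer).
Sparkler sticks: burn rate 2.9 mm/s > 2 mm/s → Class 4.1 (Flammable Solid).
The match heads (bulk) have burn rate 6.2 mm/s, which is > 2 mm/s, so they are Class 4.1 (Flammable Solid).
Class 5.1 quantity: 91 g.
That is within the Class 5.1 express courier limit of 100 g.
Total Class 4.1: (two 88 g packs = 176 g) + (two 114 g packs = 228 g) = 404 g.
404 g is within the express courier limit of 500 g for Class 4.1.
Every hazard class is within its express courier limit and no segregation rule is violated.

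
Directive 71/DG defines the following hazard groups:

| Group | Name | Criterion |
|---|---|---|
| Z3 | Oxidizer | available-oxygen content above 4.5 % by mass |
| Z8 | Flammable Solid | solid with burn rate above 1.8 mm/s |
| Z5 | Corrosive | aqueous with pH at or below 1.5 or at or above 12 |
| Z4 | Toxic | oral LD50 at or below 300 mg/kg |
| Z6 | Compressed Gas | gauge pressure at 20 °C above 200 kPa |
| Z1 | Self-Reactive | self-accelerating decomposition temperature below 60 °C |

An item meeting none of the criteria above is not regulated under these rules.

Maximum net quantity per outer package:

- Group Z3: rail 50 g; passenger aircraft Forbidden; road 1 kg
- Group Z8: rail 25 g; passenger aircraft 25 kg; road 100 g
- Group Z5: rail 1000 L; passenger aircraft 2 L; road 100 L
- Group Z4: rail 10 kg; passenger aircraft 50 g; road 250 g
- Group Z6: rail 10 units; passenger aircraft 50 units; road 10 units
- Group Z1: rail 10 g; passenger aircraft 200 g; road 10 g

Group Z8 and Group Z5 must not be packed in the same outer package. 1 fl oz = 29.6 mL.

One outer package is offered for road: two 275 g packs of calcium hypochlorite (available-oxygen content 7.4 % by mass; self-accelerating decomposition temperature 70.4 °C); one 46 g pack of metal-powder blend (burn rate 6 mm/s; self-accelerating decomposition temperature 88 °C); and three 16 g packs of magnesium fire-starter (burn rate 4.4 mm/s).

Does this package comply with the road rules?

Available-oxygen content 7.4 % by mass meets the Group Z3 criterion (Oxidizer), so the calcium hypochlorite is Group Z3.
Burn rate 6 mm/s meets the Group Z8 criterion (Flammable Solid), so the metal-powder blend is Group Z8.
With burn rate 4.4 mm/s (> 1.8 mm/s), the magnesium fire-starter falls in Group Z8.
Group Z8 net quantity: 46 g + (three 16 g packs = 48 g) = 94 g.
94 g is within the road limit of 100 g for Group Z8.
Group Z3 quantity: two 275 g packs = 550 g.
550 g ≤ 1 kg (road limit, Group Z3) — within limit.
The segregation rule (Group Z8 with Group Z5) does not apply to Group Z8 with Group Z3.
Every hazard group is within its road limit and no segregation rule is violated.

Yes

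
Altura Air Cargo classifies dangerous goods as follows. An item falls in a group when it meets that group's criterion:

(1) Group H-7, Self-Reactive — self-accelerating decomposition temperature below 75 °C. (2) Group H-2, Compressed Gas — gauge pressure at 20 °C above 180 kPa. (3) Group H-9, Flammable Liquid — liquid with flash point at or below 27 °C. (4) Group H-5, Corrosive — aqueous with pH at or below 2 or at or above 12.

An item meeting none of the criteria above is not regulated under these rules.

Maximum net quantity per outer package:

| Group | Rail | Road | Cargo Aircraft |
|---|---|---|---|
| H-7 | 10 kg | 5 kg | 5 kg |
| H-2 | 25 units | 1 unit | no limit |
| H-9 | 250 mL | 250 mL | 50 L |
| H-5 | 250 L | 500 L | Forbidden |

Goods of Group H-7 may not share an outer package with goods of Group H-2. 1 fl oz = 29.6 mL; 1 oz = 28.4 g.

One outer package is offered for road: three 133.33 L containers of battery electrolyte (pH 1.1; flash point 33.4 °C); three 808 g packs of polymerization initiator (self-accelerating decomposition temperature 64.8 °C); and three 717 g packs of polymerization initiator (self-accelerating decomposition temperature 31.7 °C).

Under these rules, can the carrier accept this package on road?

The battery electrolyte has pH 1.1, which is ≤ 2, so it is Group H-5 (Corrosive).
The polymerization initiator has self-accelerating decomposition temperature 64.8 °C, which is < 75 °C, so it is Group H-7 (Self-Reactive).
The polymerization initiator has self-accelerating decomposition temperature 31.7 °C, which is < 75 °C, so it is Group H-7 (Self-Reactive).
Group H-7 net quantity: (three 808 g packs = 2.424 kg) + (three 717 g packs = 2.151 kg) = 4.575 kg.
4.575 kg is within the road limit of 5 kg for Group H-7.
Group H-5 quantity: three 133.33 L containers = 399.99 L.
399.99 L is within the road limit of 500 L for Group H-5.
The segregation rule (Group H-7 with Group H-2) does not apply to Group H-7 with Group H-5.
Every hazard group is within its road limit and no segregation rule is violated.

Yes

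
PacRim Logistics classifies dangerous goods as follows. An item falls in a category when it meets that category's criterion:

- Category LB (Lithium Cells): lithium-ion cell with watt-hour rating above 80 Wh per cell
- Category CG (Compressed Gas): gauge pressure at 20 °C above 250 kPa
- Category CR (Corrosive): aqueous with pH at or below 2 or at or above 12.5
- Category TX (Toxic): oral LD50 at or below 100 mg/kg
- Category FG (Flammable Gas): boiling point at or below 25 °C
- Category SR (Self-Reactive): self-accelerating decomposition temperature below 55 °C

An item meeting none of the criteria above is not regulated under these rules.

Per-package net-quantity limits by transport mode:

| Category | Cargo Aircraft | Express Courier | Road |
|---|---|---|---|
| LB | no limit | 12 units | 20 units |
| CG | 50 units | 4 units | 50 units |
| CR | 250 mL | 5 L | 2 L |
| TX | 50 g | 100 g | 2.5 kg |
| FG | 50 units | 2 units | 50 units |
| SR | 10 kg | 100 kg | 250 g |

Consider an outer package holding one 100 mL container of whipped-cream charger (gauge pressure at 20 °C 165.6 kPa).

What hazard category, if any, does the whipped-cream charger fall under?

gauge pressure at 20 °C 165.6 kPa is not above 250 kPa, so Category CG does not apply.
No criterion is met, so the item is not regulated.

Not regulated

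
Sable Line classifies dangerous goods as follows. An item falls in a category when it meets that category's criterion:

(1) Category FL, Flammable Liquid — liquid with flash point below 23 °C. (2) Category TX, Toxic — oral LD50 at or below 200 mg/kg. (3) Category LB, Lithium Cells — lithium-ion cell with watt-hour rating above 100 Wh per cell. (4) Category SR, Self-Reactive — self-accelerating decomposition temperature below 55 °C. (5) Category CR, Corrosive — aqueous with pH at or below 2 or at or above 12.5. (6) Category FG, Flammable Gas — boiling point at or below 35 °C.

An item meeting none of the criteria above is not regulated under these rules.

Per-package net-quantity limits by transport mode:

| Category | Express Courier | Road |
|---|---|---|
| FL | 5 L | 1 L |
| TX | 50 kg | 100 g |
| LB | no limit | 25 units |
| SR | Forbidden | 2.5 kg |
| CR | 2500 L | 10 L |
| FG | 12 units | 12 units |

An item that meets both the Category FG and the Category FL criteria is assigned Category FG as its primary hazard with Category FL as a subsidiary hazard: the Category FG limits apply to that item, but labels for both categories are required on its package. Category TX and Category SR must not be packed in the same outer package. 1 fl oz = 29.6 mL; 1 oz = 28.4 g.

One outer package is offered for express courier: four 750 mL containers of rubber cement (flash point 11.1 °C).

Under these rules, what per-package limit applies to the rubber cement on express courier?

5 L

Flash point 11.1 °C meets the Category FL criterion (Flammable Liquid), so the rubber cement is Category FL.
The express courier limit for Category FL is 5 L.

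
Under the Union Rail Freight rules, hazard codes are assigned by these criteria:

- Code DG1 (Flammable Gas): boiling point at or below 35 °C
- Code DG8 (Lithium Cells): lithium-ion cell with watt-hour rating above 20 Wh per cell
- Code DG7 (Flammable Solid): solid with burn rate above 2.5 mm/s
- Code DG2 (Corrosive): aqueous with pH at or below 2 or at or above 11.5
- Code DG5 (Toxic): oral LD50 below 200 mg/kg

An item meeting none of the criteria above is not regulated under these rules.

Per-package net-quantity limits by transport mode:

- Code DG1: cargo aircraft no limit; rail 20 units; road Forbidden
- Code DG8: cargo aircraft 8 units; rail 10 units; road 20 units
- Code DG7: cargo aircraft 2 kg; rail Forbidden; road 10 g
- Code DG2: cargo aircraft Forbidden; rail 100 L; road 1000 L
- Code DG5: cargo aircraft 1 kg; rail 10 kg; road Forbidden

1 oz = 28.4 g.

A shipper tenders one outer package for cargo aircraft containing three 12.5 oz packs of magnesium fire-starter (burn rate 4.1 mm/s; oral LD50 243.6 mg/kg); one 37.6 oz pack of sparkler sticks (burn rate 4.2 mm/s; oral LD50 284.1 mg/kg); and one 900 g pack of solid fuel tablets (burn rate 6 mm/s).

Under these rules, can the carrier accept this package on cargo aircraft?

No

With burn rate 4.1 mm/s (> 2.5 mm/s), the magnesium fire-starter falls in Code DG7.
Burn rate 4.2 mm/s meets the Code DG7 criterion (Flammable Solid), so the sparkler sticks are Code DG7.
The solid fuel tablets have burn rate 6 mm/s, which is > 2.5 mm/s, so they are Code DG7 (Flammable Solid).
Code DG7 net quantity: (three 12.5 oz packs = 1.065 kg) + (one 37.6 oz pack = 1067.84 g) + 900 g = 3032.84 g.
3032.84 g > 2 kg (cargo aircraft limit, Code DG7) — over the limit.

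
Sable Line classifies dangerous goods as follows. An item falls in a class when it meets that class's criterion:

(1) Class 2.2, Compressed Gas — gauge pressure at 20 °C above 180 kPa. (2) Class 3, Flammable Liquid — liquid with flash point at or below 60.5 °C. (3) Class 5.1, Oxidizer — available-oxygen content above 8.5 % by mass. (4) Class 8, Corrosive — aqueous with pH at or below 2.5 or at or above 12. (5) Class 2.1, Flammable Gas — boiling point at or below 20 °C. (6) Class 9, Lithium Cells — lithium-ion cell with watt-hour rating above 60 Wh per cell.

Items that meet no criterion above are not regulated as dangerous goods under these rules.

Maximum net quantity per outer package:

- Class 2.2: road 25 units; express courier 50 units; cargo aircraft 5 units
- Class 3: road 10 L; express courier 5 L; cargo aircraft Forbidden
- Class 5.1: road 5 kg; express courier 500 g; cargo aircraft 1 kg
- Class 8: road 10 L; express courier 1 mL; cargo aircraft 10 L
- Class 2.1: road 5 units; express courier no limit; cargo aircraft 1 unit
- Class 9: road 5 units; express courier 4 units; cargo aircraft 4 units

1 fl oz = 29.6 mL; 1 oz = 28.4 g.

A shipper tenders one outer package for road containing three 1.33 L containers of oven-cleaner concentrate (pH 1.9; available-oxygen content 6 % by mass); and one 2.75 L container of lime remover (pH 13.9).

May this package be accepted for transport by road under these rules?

Yes

With pH 1.9 (≤ 2.5), the oven-cleaner concentrate falls in Class 8.
With pH 13.9 (≥ 12), the lime remover falls in Class 8.
Total Class 8: (three 1.33 L containers = 3.99 L) + 2.75 L = 6.74 L.
That is within the Class 8 road limit of 10 L.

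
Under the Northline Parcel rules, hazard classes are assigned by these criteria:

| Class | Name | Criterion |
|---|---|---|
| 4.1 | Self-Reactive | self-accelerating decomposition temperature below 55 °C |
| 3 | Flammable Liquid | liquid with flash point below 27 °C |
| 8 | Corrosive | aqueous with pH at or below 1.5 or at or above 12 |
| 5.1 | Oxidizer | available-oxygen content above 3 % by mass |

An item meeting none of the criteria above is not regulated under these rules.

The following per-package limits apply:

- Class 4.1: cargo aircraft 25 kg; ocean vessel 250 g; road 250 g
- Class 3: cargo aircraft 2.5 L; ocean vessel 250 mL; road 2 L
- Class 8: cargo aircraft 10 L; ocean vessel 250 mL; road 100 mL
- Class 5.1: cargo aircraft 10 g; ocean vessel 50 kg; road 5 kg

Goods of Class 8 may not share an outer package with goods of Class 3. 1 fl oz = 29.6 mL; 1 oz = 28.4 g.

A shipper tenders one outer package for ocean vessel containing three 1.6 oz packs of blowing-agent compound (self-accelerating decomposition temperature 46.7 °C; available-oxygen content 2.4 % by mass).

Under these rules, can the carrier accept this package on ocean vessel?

The blowing-agent compound has self-accelerating decomposition temperature 46.7 °C, which is < 55 °C, so it is Class 4.1 (Self-Reactive).
Class 4.1 quantity: three 1.6 oz packs = 136.32 g.
136.32 g is within the ocean vessel limit of 250 g for Class 4.1.

Yes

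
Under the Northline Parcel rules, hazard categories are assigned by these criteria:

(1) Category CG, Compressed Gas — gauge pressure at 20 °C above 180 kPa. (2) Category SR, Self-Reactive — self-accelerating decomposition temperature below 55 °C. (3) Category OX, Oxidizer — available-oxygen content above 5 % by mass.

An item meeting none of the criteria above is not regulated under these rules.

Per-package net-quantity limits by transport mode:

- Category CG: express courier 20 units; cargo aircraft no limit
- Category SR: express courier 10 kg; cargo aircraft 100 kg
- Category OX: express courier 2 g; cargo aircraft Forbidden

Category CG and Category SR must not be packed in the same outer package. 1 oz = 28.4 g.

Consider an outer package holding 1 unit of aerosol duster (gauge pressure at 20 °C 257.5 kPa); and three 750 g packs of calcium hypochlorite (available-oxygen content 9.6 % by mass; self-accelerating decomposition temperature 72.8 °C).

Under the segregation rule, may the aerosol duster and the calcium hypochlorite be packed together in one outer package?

Yes

Gauge pressure at 20 °C 257.5 kPa meets the Category CG criterion (Compressed Gas), so the aerosol duster is Category CG.
Available-oxygen content 9.6 % by mass meets the Category OX criterion (Oxidizer), so the calcium hypochlorite is Category OX.
No segregation rule bars Category CG with Category OX.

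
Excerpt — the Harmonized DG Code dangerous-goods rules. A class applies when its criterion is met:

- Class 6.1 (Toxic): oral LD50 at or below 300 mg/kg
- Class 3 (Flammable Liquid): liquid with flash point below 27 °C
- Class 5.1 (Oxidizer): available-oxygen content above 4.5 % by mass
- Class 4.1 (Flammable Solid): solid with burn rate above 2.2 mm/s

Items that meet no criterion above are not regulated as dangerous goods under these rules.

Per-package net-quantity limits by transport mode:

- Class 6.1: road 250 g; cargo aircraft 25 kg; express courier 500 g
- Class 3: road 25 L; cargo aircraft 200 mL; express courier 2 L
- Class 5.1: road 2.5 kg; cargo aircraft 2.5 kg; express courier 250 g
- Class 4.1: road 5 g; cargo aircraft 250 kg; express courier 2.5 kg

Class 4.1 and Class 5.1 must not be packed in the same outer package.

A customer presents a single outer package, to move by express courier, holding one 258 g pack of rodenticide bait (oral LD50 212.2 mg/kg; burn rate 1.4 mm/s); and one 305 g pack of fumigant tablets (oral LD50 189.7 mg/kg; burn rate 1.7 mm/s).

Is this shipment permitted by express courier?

No

Rodenticide bait: oral LD50 212.2 mg/kg ≤ 300 mg/kg → Class 6.1 (Toxic).
With oral LD50 189.7 mg/kg (≤ 300 mg/kg), the fumigant tablets fall in Class 6.1.
Total Class 6.1: 258 g + 305 g = 563 g.
That exceeds the Class 6.1 express courier limit of 500 g.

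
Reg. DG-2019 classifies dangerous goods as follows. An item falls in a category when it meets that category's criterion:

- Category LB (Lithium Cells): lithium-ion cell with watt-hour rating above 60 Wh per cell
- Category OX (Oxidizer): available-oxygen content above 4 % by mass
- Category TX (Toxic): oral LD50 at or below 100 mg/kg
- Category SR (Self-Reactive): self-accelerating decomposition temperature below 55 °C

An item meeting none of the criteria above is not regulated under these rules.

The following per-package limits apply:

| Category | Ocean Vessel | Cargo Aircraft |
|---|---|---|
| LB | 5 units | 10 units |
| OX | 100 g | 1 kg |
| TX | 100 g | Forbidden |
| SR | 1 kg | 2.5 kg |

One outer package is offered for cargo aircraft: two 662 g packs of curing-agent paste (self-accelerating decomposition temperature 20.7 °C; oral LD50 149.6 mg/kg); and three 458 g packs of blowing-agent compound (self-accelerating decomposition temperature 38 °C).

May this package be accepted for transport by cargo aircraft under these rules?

The curing-agent paste has self-accelerating decomposition temperature 20.7 °C, which is < 55 °C, so it is Category SR (Self-Reactive).
Blowing-agent compound: self-accelerating decomposition temperature 38 °C < 55 °C → Category SR (Self-Reactive).
Category SR net quantity: (two 662 g packs = 1.324 kg) + (three 458 g packs = 1.374 kg) = 2.698 kg.
2.698 kg exceeds the cargo aircraft limit of 2.5 kg for Category SR.

No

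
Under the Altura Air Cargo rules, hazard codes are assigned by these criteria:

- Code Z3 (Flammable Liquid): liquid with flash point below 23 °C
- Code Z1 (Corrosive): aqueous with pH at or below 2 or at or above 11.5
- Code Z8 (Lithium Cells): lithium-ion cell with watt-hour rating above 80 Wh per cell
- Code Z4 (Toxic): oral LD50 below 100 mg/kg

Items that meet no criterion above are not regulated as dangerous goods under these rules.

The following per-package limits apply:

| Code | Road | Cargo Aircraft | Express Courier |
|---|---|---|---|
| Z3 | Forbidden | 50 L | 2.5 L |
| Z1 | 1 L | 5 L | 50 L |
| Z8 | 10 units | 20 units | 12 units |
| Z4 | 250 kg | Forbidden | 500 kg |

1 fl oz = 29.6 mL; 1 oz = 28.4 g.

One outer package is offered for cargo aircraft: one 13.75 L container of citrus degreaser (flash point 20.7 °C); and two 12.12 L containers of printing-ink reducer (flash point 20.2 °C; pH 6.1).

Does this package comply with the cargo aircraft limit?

Yes

With flash point 20.7 °C (< 23 °C), the citrus degreaser falls in Code Z3.
Flash point 20.2 °C meets the Code Z3 criterion (Flammable Liquid), so the printing-ink reducer is Code Z3.
Code Z3 net quantity: 13.75 L + (two 12.12 L containers = 24.24 L) = 37.99 L.
That is within the Code Z3 cargo aircraft limit of 50 L.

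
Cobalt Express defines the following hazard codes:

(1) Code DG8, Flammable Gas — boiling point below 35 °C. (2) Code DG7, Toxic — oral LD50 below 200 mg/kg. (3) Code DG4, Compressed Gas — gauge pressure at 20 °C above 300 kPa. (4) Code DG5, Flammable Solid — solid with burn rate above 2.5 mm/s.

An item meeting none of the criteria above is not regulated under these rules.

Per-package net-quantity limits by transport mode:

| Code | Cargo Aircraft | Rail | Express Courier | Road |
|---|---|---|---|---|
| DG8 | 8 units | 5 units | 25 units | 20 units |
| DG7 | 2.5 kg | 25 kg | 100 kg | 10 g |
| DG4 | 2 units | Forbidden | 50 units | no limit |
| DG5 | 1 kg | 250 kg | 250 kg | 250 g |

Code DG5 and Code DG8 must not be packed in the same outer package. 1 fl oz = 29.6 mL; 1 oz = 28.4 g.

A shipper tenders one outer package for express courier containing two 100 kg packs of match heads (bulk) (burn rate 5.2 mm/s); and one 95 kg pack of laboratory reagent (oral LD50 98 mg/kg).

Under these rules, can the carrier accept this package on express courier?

Yes

The match heads (bulk) have burn rate 5.2 mm/s, which is > 2.5 mm/s, so they are Code DG5 (Flammable Solid).
The laboratory reagent has oral LD50 98 mg/kg, which is < 200 mg/kg, so it is Code DG7 (Toxic).
Code DG5 quantity: two 100 kg packs = 200 kg.
200 kg is within the express courier limit of 250 kg for Code DG5.
Code DG7 quantity: 95 kg.
95 kg is within the express courier limit of 100 kg for Code DG7.
The segregation rule (Code DG5 with Code DG8) does not apply to Code DG5 with Code DG7.
Every hazard code is within its express courier limit and no segregation rule is violated.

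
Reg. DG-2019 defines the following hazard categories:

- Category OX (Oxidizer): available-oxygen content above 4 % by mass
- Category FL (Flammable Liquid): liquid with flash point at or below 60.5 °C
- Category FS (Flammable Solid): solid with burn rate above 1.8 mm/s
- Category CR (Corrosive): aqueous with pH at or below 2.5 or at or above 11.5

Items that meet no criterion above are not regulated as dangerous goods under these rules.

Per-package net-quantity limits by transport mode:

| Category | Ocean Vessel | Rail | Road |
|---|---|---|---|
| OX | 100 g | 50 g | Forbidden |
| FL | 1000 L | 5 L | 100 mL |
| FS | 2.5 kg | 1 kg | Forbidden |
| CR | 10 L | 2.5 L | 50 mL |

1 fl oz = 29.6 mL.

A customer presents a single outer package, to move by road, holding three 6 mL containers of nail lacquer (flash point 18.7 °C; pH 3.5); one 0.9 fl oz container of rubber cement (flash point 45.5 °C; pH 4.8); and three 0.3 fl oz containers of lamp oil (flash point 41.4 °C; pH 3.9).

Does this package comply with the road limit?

Nail lacquer: flash point 18.7 °C ≤ 60.5 °C → Category FL (Flammable Liquid).
With flash point 45.5 °C (≤ 60.5 °C), the rubber cement falls in Category FL.
Flash point 41.4 °C meets the Category FL criterion (Flammable Liquid), so the lamp oil is Category FL.
Total Category FL: (three 6 mL containers = 18 mL) + (one 0.9 fl oz container = 26.64 mL) + (three 0.3 fl oz containers = 26.64 mL) = 71.28 mL.
That is within the Category FL road limit of 100 mL.

Yes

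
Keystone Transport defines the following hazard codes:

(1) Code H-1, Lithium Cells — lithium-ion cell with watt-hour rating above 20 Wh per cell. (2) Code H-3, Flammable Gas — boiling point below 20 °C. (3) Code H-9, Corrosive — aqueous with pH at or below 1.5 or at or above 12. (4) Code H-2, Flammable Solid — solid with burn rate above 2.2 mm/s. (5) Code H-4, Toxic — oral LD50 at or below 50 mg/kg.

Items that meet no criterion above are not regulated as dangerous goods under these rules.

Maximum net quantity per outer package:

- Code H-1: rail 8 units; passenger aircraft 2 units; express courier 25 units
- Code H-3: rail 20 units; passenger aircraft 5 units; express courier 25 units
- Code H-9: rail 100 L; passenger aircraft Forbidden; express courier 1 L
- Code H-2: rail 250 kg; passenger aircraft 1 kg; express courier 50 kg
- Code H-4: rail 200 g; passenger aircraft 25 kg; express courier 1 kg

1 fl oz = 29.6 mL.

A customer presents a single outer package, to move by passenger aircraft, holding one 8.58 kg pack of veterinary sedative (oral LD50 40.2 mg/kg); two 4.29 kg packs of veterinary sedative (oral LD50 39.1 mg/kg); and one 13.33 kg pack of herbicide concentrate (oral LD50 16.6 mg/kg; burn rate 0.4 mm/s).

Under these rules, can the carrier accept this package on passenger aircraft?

No

Oral LD50 40.2 mg/kg meets the Code H-4 criterion (Toxic), so the veterinary sedative is Code H-4.
Oral LD50 39.1 mg/kg meets the Code H-4 criterion (Toxic), so the veterinary sedative is Code H-4.
Herbicide concentrate: oral LD50 16.6 mg/kg ≤ 50 mg/kg → Code H-4 (Toxic).
Code H-4 net quantity: 8.58 kg + (two 4.29 kg packs = 8.58 kg) + 13.33 kg = 30.49 kg.
That exceeds the Code H-4 passenger aircraft limit of 25 kg.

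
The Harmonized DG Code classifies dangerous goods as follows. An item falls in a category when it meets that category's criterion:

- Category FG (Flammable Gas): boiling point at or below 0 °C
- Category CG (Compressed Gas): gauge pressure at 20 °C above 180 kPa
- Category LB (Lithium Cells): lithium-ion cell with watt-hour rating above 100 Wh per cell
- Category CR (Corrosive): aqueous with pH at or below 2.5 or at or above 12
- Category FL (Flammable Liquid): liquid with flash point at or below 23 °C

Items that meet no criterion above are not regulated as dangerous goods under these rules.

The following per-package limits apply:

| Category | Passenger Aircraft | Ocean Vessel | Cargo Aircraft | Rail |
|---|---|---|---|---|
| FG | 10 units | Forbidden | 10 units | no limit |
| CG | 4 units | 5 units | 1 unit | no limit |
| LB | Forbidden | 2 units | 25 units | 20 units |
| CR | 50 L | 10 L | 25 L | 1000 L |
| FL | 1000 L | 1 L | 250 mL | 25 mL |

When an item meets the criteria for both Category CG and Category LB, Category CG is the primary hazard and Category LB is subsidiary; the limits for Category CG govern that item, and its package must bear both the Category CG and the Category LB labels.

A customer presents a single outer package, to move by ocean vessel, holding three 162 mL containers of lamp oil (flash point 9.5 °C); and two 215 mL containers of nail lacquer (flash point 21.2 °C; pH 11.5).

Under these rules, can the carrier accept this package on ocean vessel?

Yes

Lamp oil: flash point 9.5 °C ≤ 23 °C → Category FL (Flammable Liquid).
The nail lacquer has flash point 21.2 °C, which is ≤ 23 °C, so it is Category FL (Flammable Liquid).
Category FL net quantity: (three 162 mL containers = 486 mL) + (two 215 mL containers = 430 mL) = 916 mL.
916 mL ≤ 1 L (ocean vessel limit, Category FL) — within limit.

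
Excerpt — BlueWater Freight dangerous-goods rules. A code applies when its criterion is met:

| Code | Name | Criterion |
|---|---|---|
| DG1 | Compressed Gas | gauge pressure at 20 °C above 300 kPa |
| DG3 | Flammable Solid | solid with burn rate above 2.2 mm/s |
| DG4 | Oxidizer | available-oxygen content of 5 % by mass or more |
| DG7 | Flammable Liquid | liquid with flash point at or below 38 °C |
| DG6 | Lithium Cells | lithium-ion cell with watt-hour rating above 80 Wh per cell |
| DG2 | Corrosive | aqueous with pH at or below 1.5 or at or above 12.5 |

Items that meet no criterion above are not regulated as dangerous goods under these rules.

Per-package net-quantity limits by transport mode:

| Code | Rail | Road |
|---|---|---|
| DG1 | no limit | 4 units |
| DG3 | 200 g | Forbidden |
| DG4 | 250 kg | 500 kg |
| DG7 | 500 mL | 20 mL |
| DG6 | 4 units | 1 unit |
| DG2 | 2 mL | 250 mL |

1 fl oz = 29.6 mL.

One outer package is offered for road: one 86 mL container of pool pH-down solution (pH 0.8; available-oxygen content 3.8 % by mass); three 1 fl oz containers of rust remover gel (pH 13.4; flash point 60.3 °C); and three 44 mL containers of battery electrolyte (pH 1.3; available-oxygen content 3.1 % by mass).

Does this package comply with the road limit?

With pH 0.8 (≤ 1.5), the pool pH-down solution falls in Code DG2.
Rust remover gel: pH 13.4 ≥ 12.5 → Code DG2 (Corrosive).
The battery electrolyte has pH 1.3, which is ≤ 1.5, so it is Code DG2 (Corrosive).
Total Code DG2: 86 mL + (three 1 fl oz containers = 88.8 mL) + (three 44 mL containers = 132 mL) = 306.8 mL.
306.8 mL > 250 mL (road limit, Code DG2) — over the limit.

No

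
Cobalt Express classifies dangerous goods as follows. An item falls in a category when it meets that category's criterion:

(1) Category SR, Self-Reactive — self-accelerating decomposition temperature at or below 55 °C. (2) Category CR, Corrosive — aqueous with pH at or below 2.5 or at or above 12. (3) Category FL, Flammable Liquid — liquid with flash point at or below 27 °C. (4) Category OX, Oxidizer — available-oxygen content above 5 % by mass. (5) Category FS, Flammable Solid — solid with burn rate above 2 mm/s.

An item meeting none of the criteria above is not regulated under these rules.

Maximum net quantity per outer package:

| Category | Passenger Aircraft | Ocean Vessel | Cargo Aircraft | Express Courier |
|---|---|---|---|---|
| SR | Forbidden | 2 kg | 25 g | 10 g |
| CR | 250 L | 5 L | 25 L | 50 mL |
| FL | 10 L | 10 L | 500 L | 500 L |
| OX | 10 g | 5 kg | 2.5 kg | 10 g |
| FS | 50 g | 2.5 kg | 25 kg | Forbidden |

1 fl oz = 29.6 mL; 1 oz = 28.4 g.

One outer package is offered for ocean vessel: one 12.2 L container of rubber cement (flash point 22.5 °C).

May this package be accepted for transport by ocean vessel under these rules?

Flash point 22.5 °C meets the Category FL criterion (Flammable Liquid), so the rubber cement is Category FL.
Category FL quantity: 12.2 L.
12.2 L > 10 L (ocean vessel limit, Category FL) — over the limit.

No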